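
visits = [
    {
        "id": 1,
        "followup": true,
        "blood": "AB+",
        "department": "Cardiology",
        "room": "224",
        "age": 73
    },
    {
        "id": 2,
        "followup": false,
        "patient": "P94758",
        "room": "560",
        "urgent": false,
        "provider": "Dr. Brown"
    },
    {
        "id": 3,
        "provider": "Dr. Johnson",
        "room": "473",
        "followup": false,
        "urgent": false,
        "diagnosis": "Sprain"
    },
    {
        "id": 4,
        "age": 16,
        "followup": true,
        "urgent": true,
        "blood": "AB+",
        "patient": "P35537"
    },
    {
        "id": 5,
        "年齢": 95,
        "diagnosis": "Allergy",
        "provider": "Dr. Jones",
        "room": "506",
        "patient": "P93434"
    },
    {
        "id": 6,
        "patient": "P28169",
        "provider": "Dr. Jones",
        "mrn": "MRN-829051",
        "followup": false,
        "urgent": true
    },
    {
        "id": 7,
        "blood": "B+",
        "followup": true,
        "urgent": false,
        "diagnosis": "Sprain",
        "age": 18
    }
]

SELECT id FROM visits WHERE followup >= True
[1, 4, 7]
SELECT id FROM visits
[1, 2, 3, 4, 5, 6, 7]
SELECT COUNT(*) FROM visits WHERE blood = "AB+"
2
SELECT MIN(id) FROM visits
1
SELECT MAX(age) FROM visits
73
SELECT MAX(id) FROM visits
7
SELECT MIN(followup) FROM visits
False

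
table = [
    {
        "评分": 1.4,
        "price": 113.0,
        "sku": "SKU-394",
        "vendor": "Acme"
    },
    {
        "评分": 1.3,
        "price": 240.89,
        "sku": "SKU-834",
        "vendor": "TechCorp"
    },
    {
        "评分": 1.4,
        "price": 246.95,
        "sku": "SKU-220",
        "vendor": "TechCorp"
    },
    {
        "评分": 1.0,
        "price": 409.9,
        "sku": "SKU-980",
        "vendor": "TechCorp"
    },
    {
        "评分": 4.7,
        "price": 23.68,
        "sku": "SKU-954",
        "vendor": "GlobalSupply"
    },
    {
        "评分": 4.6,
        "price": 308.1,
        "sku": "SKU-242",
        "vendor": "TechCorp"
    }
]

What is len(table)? 6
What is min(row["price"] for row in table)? 23.68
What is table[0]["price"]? 113.0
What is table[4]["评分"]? 4.7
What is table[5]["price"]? 308.1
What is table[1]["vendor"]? "TechCorp"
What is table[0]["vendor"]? "Acme"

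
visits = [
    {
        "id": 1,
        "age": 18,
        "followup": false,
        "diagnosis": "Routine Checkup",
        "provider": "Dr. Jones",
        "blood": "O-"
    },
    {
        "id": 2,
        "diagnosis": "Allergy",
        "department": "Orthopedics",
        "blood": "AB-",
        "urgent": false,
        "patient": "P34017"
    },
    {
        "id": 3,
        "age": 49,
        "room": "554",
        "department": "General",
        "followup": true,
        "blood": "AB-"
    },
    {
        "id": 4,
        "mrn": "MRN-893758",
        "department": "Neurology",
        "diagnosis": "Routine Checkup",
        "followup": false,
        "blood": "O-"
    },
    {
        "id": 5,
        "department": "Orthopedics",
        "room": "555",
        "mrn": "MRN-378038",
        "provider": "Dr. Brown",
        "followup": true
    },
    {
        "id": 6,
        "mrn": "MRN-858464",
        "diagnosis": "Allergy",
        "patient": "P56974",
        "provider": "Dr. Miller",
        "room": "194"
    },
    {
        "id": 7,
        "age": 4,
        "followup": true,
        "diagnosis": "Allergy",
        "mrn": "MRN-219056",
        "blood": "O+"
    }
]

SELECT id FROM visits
[1, 2, 3, 4, 5, 6, 7]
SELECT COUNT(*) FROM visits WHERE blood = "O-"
2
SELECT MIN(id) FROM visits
1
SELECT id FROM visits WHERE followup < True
[1, 4]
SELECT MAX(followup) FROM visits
True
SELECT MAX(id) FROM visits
7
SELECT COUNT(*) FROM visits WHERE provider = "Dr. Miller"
1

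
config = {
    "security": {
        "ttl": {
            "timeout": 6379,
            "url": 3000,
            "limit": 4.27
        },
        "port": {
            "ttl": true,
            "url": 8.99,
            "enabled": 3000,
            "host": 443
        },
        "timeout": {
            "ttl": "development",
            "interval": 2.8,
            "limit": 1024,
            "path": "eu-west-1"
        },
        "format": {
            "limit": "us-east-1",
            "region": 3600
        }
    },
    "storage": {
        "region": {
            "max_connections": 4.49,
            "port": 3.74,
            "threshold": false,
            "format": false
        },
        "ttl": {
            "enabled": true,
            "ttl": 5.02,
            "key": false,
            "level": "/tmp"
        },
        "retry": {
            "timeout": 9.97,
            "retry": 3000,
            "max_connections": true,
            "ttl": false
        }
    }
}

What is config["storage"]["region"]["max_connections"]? 4.49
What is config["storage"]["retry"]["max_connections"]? True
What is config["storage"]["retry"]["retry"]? 3000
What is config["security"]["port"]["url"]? 8.99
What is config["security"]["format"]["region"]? 3600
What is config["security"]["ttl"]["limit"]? 4.27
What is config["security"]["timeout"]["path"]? "eu-west-1"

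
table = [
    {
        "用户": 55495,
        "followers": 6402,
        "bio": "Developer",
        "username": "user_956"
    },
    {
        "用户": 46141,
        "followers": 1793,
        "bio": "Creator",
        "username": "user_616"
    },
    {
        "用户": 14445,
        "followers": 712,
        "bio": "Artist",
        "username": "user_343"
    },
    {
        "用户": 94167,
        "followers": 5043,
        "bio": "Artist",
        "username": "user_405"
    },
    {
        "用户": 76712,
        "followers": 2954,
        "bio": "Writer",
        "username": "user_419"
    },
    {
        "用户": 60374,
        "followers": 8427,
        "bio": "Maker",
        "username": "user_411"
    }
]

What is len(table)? 6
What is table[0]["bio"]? "Developer"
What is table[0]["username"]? "user_956"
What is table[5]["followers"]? 8427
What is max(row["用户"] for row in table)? 94167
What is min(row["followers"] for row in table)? 712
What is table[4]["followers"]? 2954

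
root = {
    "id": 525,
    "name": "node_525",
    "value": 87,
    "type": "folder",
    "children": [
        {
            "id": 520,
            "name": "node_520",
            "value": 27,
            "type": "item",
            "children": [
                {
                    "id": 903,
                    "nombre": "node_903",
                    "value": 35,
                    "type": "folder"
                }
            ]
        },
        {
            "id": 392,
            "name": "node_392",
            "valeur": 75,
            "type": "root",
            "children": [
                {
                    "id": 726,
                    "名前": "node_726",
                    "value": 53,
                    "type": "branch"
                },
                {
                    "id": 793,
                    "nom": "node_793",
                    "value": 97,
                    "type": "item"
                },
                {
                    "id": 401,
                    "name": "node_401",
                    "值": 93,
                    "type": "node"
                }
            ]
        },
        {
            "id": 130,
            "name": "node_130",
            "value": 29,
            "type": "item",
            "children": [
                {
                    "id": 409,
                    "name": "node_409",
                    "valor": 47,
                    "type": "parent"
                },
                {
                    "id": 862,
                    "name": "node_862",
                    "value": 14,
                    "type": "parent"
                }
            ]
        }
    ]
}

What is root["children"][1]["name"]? "node_392"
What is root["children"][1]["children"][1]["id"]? 793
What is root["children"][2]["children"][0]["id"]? 409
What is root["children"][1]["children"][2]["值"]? 93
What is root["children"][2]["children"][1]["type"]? "parent"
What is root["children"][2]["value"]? 29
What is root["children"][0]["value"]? 27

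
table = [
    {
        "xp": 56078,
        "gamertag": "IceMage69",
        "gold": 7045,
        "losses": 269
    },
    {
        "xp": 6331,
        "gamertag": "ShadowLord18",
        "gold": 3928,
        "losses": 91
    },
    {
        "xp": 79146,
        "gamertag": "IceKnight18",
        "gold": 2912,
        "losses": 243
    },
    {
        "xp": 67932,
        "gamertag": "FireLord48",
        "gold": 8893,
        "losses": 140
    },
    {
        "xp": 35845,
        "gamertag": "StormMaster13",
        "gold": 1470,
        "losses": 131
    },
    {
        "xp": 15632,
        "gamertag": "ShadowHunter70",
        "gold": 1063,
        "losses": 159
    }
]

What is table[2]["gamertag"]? "IceKnight18"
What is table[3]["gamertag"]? "FireLord48"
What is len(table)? 6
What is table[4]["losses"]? 131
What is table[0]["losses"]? 269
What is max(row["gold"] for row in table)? 8893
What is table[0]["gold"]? 7045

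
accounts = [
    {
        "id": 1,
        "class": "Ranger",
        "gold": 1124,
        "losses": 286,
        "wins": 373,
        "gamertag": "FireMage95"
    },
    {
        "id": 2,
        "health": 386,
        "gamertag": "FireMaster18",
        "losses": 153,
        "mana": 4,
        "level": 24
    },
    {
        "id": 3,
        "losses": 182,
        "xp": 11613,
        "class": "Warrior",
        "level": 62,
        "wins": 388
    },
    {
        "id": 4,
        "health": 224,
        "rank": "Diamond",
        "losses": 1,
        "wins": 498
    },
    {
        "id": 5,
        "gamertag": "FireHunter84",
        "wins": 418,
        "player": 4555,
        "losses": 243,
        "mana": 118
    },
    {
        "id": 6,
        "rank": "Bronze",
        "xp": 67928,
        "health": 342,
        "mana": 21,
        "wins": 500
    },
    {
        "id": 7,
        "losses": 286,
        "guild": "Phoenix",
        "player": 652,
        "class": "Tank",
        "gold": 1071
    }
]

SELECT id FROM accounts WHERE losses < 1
[]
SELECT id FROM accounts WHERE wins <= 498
[1, 3, 4, 5]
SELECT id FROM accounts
[1, 2, 3, 4, 5, 6, 7]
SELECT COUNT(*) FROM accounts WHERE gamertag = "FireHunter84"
1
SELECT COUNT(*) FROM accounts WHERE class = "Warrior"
1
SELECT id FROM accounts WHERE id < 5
[1, 2, 3, 4]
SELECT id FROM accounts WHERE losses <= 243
[2, 3, 4, 5]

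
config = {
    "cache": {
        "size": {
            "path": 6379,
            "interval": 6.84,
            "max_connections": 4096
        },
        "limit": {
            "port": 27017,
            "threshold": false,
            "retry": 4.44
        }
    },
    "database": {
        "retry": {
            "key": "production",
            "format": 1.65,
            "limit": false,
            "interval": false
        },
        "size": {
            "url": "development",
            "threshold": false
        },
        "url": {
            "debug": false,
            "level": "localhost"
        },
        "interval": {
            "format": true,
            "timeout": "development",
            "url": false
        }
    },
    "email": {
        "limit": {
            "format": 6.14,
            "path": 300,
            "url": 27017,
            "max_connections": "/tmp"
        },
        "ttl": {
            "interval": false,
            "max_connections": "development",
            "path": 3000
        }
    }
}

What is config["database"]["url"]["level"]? "localhost"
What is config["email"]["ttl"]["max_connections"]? "development"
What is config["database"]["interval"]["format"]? True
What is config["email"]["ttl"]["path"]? 3000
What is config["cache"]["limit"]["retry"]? 4.44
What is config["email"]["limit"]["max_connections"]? "/tmp"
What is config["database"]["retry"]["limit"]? False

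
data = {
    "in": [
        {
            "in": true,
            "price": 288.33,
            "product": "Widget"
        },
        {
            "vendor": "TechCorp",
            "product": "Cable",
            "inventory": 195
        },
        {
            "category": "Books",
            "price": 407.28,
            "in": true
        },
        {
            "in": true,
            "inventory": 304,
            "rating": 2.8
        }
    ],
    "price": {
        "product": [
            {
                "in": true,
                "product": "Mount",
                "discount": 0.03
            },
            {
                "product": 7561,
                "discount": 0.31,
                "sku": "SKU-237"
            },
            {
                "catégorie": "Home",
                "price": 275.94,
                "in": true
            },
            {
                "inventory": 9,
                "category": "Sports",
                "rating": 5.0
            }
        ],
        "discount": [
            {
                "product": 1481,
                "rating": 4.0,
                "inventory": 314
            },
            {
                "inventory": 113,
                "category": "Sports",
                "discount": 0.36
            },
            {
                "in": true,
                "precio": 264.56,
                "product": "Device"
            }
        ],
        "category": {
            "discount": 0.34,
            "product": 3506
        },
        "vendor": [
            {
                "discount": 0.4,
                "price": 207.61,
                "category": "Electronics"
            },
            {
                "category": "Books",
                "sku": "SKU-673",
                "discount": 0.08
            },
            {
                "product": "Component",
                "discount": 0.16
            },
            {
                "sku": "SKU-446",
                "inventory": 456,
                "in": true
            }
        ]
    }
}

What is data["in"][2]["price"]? 407.28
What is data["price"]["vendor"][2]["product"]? "Component"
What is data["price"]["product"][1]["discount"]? 0.31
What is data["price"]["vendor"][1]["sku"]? "SKU-673"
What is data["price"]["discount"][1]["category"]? "Sports"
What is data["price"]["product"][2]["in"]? True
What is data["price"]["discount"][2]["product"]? "Device"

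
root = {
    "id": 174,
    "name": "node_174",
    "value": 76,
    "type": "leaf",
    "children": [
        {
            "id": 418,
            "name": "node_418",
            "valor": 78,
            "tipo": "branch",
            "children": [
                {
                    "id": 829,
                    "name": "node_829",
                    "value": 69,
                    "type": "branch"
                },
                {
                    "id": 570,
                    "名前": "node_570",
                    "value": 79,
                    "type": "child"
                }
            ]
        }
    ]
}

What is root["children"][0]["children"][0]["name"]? "node_829"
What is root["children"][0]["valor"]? 78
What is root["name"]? "node_174"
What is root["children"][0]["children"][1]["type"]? "child"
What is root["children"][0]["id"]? 418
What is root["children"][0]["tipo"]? "branch"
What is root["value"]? 76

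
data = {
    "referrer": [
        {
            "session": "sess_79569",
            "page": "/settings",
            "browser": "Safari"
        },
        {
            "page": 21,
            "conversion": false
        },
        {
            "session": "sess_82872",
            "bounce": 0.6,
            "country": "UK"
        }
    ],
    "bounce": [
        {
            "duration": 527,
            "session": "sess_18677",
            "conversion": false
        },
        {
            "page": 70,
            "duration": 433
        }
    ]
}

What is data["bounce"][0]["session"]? "sess_18677"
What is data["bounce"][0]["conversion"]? False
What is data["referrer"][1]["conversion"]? False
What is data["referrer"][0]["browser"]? "Safari"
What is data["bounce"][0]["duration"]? 527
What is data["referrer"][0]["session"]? "sess_79569"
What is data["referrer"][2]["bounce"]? 0.6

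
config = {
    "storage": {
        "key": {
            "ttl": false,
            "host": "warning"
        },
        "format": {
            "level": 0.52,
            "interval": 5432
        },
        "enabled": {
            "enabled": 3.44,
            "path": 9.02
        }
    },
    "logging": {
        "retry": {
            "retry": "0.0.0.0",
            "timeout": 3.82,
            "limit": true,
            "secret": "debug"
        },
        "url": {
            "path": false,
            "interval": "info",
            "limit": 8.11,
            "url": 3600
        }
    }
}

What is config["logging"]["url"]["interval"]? "info"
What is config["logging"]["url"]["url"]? 3600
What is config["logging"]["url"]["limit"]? 8.11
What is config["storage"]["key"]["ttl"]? False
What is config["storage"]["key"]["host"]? "warning"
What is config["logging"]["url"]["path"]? False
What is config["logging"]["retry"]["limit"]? True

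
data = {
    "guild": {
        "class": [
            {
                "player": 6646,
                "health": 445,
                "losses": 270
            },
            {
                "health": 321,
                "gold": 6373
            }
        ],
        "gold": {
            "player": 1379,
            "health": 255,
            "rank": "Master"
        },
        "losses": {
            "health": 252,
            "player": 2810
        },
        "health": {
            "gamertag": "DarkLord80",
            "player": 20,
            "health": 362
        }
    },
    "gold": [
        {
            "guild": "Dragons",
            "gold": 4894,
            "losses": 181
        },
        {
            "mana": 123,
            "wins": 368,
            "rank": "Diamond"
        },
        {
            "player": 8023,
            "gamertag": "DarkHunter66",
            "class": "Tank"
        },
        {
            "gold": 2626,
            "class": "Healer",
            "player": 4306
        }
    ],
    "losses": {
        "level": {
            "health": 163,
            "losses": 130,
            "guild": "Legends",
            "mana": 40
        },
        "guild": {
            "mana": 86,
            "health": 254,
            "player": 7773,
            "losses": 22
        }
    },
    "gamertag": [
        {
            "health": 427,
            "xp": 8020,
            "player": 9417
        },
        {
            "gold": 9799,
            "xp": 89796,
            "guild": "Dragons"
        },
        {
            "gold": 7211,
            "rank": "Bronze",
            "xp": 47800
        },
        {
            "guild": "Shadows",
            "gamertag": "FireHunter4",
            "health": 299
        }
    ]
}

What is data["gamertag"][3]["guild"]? "Shadows"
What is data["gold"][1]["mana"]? 123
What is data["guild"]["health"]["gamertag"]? "DarkLord80"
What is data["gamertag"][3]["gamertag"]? "FireHunter4"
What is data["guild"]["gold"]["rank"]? "Master"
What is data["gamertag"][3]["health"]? 299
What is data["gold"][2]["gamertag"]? "DarkHunter66"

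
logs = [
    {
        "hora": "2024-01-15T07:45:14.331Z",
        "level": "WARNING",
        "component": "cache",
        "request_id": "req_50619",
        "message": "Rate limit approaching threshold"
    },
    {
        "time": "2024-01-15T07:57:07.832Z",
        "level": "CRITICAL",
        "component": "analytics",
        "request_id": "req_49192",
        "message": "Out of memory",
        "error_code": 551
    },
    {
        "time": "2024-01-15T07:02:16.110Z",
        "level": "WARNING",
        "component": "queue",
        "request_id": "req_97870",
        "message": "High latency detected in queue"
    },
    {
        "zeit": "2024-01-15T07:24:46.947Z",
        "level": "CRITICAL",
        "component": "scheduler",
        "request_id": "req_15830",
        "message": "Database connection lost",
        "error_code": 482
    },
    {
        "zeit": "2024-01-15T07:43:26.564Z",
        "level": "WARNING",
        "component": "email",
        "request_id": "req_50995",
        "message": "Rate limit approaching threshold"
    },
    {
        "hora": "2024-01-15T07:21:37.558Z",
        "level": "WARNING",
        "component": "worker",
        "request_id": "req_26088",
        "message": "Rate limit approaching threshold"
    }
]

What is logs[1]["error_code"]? 551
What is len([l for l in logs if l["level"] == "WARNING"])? 4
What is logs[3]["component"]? "scheduler"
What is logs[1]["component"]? "analytics"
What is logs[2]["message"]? "High latency detected in queue"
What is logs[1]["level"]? "CRITICAL"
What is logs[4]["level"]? "WARNING"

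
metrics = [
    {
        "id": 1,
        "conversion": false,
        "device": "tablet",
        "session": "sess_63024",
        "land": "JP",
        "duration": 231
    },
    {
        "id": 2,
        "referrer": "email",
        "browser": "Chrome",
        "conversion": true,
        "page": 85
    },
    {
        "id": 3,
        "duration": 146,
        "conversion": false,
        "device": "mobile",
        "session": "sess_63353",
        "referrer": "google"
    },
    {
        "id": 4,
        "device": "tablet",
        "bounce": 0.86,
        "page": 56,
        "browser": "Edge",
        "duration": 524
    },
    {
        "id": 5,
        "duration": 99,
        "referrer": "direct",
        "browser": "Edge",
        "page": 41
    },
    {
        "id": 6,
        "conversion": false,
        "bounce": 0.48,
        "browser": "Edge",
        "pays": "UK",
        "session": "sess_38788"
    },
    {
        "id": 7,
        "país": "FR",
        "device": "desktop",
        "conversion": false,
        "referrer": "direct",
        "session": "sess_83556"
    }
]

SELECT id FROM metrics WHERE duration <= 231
[1, 3, 5]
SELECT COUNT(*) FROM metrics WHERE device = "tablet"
2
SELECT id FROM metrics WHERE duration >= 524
[4]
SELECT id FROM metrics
[1, 2, 3, 4, 5, 6, 7]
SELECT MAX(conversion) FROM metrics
True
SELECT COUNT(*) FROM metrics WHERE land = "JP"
1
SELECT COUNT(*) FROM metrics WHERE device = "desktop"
1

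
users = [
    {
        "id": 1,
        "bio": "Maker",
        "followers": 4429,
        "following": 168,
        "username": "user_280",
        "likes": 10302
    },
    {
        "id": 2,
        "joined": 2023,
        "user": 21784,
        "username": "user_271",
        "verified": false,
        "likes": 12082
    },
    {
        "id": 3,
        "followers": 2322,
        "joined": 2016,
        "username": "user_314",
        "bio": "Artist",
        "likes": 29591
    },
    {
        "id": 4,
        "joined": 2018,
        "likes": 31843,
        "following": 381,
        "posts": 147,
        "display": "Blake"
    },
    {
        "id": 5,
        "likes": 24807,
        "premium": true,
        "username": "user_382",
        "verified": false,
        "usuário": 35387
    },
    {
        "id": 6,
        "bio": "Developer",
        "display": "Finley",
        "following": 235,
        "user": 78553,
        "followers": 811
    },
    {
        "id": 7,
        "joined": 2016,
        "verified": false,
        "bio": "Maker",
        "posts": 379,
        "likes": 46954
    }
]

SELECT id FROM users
[1, 2, 3, 4, 5, 6, 7]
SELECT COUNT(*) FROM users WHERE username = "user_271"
1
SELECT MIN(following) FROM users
168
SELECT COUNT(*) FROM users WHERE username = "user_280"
1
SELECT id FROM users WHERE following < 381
[1, 6]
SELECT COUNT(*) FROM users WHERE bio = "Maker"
2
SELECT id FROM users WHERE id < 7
[1, 2, 3, 4, 5, 6]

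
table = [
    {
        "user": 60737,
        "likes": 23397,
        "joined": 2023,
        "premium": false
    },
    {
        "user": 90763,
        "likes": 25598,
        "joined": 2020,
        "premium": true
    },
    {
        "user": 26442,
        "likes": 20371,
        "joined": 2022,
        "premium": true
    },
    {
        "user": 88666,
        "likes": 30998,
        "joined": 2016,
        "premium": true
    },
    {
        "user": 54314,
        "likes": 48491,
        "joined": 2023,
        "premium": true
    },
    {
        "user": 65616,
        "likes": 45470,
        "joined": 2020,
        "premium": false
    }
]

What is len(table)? 6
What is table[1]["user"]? 90763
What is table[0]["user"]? 60737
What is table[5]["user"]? 65616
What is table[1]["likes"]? 25598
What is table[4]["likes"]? 48491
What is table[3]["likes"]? 30998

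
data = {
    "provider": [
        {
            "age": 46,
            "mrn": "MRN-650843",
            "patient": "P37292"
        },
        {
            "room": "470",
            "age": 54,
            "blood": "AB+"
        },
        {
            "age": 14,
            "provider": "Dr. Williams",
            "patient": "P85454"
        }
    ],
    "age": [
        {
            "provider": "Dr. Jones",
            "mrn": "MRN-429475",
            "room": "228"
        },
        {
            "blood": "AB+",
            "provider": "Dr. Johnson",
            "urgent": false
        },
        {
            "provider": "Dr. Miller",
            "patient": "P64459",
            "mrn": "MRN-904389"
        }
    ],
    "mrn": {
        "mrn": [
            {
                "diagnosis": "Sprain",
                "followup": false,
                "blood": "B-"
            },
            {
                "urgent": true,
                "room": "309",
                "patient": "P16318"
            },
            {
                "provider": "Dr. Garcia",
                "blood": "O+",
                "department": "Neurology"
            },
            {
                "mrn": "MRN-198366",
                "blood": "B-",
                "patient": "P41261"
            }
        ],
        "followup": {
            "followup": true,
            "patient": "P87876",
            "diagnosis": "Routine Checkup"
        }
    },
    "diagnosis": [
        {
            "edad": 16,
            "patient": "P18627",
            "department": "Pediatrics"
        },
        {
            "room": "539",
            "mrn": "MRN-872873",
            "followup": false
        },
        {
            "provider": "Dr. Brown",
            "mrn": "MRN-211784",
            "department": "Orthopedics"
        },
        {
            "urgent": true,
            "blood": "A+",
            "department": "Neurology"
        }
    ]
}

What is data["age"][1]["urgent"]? False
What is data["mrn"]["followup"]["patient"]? "P87876"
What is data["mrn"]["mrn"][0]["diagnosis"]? "Sprain"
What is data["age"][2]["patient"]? "P64459"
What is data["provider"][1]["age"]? 54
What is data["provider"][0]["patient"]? "P37292"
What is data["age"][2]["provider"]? "Dr. Miller"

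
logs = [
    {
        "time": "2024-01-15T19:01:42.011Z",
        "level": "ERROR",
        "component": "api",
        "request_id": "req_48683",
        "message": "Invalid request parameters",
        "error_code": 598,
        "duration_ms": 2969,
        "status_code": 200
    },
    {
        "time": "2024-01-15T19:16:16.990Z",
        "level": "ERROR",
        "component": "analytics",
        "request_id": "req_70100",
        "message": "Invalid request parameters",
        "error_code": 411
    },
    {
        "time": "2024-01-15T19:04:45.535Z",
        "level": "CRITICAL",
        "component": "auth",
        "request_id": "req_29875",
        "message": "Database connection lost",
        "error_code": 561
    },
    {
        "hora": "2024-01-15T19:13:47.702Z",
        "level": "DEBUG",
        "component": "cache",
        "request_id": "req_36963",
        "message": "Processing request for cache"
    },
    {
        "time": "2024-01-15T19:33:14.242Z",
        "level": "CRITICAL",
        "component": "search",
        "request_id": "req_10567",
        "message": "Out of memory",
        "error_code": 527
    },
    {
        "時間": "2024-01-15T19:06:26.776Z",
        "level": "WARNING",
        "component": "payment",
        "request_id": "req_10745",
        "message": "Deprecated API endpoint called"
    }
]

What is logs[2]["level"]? "CRITICAL"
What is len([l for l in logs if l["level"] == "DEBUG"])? 1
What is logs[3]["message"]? "Processing request for cache"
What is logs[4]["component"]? "search"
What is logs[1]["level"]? "ERROR"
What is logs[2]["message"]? "Database connection lost"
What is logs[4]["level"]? "CRITICAL"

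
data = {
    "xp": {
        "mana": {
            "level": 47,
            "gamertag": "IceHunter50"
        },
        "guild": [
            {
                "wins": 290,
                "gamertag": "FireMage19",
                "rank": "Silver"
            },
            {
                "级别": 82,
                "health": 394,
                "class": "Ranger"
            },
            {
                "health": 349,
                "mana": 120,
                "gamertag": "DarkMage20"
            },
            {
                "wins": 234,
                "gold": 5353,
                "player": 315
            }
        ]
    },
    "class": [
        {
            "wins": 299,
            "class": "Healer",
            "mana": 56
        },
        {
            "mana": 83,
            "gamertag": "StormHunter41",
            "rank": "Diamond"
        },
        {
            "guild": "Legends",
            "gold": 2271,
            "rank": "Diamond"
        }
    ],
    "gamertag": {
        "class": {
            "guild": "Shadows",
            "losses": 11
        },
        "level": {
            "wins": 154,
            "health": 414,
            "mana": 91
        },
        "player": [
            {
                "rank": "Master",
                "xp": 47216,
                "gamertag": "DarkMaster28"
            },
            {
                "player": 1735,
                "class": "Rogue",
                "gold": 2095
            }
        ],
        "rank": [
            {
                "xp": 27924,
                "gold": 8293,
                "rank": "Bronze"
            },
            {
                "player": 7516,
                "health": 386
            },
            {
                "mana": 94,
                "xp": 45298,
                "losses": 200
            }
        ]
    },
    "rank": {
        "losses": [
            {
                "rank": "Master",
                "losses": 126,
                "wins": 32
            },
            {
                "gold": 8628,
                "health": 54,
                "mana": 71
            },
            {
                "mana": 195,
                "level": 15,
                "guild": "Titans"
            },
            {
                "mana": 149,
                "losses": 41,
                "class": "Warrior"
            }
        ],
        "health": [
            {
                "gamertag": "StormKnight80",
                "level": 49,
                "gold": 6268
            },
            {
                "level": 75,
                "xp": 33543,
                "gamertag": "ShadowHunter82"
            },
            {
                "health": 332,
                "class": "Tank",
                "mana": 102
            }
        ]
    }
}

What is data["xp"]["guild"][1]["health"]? 394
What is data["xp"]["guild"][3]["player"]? 315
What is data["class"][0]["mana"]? 56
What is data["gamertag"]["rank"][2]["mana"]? 94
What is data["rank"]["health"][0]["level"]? 49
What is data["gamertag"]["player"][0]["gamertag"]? "DarkMaster28"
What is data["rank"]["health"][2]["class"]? "Tank"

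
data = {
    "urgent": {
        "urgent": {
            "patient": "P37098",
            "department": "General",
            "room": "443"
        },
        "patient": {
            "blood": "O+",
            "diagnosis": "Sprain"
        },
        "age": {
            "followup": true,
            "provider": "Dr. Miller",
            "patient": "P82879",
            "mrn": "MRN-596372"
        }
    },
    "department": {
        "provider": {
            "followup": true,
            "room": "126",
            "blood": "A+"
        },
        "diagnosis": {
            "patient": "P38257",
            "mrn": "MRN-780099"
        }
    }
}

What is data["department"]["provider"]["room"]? "126"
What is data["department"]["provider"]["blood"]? "A+"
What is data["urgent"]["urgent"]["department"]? "General"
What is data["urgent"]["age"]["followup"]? True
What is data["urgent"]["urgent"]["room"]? "443"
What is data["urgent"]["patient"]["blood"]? "O+"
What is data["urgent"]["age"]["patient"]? "P82879"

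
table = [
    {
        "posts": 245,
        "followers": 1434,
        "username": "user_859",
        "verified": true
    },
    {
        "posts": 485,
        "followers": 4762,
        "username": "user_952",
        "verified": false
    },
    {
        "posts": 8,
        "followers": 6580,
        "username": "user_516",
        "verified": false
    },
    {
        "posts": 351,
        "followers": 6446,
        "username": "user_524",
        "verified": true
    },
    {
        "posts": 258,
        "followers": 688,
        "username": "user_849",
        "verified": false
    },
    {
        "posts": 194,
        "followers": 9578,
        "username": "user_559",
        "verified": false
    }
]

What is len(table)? 6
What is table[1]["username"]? "user_952"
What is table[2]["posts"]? 8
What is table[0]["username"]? "user_859"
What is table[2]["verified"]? False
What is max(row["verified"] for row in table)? True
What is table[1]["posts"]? 485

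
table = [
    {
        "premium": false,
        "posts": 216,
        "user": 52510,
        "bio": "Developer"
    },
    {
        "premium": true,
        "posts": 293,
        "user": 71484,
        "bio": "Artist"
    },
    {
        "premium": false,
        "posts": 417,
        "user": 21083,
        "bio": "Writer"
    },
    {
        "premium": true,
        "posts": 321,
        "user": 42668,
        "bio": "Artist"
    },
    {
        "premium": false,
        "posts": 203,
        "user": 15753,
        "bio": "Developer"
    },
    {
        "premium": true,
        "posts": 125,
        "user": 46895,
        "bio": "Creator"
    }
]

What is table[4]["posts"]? 203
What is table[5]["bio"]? "Creator"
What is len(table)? 6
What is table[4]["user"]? 15753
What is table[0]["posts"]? 216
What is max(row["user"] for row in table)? 71484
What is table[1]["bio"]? "Artist"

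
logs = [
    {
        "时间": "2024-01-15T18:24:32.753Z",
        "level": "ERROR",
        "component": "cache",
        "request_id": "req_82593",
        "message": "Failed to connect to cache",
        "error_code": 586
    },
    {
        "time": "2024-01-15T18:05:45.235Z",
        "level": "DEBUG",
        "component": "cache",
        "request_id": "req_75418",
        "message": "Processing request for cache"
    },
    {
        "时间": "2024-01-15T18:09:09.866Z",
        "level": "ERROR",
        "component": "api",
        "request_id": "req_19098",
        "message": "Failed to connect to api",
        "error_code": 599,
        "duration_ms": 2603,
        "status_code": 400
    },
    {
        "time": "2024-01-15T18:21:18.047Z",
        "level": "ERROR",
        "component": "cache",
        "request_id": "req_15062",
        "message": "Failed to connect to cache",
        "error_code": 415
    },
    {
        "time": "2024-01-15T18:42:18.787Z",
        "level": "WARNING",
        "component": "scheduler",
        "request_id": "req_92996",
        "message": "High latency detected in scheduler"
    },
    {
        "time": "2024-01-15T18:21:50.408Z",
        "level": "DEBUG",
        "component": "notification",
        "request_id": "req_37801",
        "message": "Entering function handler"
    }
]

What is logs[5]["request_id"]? "req_37801"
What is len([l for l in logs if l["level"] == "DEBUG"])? 2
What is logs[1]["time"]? "2024-01-15T18:05:45.235Z"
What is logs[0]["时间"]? "2024-01-15T18:24:32.753Z"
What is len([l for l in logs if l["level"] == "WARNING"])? 1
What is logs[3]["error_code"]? 415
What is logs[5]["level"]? "DEBUG"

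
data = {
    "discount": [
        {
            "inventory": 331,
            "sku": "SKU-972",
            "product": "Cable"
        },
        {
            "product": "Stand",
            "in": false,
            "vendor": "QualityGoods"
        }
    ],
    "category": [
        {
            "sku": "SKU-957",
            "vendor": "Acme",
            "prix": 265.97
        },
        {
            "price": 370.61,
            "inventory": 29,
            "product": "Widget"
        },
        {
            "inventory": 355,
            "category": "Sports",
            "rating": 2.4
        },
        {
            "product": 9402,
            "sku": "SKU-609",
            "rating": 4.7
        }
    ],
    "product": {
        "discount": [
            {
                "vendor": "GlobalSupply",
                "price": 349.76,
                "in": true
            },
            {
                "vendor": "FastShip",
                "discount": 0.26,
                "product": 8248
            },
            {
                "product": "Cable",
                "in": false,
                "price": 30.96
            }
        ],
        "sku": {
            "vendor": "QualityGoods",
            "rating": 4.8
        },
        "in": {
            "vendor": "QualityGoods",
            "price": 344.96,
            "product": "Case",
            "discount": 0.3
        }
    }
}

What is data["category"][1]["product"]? "Widget"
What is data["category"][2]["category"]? "Sports"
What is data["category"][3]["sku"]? "SKU-609"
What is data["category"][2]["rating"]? 2.4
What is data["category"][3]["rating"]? 4.7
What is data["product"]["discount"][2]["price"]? 30.96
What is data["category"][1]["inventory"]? 29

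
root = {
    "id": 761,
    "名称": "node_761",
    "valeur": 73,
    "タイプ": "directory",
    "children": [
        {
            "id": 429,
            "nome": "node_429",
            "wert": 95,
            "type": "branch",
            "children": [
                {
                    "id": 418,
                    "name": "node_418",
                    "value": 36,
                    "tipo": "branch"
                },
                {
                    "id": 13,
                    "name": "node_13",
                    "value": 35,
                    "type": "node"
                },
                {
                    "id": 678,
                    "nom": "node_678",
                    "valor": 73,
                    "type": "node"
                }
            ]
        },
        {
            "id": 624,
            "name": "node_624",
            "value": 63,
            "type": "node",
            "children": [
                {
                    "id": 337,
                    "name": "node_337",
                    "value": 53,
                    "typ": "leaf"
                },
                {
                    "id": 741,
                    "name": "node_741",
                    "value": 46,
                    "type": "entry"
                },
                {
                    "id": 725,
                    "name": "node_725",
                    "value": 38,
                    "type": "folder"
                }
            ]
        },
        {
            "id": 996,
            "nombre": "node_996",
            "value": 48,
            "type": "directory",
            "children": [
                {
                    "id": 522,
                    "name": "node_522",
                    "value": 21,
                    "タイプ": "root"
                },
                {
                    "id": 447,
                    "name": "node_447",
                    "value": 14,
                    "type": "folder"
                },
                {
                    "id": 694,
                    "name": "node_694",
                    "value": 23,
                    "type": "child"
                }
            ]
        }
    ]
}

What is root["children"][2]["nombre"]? "node_996"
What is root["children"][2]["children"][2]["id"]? 694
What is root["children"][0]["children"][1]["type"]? "node"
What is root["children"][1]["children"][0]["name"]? "node_337"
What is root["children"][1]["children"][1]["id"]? 741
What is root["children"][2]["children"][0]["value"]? 21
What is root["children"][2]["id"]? 996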